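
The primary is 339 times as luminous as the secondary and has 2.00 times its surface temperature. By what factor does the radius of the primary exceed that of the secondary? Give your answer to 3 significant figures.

4.60

L ∝ R²T⁴ gives R ∝ √L / T², so
R_p/R_s = √(339) / (2.00)² = 18.41 / 4.000 = 4.603.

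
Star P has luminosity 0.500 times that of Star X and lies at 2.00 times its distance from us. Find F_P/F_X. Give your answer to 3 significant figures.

0.125

F = L/(4πd²), so F_P/F_X = (L_P/L_X) / (d_P/d_X)²
= 0.500 / (2.00)² = 0.500 / 4.000 = 0.1250.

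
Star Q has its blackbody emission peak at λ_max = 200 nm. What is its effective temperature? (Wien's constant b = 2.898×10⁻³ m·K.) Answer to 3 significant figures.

1.45×10^4 K

T = b/λ_max = 2.898×10⁻³ / (200×10⁻⁹) = 1.449×10^4 K.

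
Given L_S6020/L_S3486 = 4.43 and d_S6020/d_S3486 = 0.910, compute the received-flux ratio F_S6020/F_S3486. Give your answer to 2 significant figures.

5.3

F = L/(4πd²), so F_S6020/F_S3486 = (L_S6020/L_S3486) / (d_S6020/d_S3486)²
= 4.43 / (0.910)² = 4.43 / 0.8281 = 5.350.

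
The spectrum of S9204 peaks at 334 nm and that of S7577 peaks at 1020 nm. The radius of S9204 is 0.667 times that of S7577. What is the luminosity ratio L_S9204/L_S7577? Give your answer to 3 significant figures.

38.7

Wien's law gives T ∝ 1/λ_max, so T_S9204/T_S7577 = λ_S7577/λ_S9204 = 1020/334 = 3.054.
Then L ∝ R²T⁴ gives L_S9204/L_S7577 = (0.667)² × (3.054)⁴ = 0.4449 × 86.98 = 38.70.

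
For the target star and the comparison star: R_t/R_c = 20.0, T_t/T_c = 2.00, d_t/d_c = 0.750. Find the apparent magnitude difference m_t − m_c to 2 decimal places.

L_t/L_c = (20.0)²(2.00)⁴ = 6400.
F_t/F_c = (L_t/L_c)/(d_t/d_c)² = 6400/0.5625 = 1.138×10^4.
m_t − m_c = −2.5 log₁₀(1.138×10^4) = -10.14.

-10.14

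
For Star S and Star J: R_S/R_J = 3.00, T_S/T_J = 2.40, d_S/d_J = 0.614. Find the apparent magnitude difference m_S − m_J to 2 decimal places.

L_S/L_J = (3.00)²(2.40)⁴ = 298.6.
F_S/F_J = (L_S/L_J)/(d_S/d_J)² = 298.6/0.3770 = 792.0.
m_S − m_J = −2.5 log₁₀(792.0) = -7.25.

-7.25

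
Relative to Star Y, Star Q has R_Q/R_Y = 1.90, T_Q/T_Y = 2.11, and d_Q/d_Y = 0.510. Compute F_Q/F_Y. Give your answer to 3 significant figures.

275

L_Q/L_Y = (R_Q/R_Y)²(T_Q/T_Y)⁴ = (1.90)² × (2.11)⁴ = 71.55.
F_Q/F_Y = (L_Q/L_Y)/(d_Q/d_Y)² = 71.55 / (0.510)² = 275.1.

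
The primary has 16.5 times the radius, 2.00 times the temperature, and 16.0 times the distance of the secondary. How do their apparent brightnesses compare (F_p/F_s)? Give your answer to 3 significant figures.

17.0

L_p/L_s = (R_p/R_s)²(T_p/T_s)⁴ = (16.5)² × (2.00)⁴ = 4356.
F_p/F_s = (L_p/L_s)/(d_p/d_s)² = 4356 / (16.0)² = 17.02.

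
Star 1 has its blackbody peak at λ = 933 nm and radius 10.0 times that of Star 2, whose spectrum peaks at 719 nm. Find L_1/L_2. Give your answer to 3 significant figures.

Wien's law gives T ∝ 1/λ_max, so T_1/T_2 = λ_2/λ_1 = 719/933 = 0.7706.
Then L ∝ R²T⁴ gives L_1/L_2 = (10.0)² × (0.7706)⁴ = 100.0 × 0.3527 = 35.27.

35.3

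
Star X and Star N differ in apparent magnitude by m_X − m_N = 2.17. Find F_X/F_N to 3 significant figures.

F_X/F_N = 10^(−(m_X − m_N)/2.5) = 10^(-2.17/2.5) = 10^-0.868 = 0.1355.

0.136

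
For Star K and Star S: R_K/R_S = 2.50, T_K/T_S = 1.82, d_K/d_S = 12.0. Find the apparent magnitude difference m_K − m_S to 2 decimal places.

0.81

L_K/L_S = (2.50)²(1.82)⁴ = 68.57.
F_K/F_S = (L_K/L_S)/(d_K/d_S)² = 68.57/144.0 = 0.4762.
m_K − m_S = −2.5 log₁₀(0.4762) = 0.81.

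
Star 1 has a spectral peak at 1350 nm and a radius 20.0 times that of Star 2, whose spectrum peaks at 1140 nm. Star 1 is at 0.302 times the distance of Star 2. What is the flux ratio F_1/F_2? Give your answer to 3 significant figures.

Wien's law: T_1/T_2 = λ_2/λ_1 = 1140/1350 = 0.8444.
L_1/L_2 = (R_1/R_2)²(T_1/T_2)⁴ = (20.0)²(0.8444)⁴ = 203.4.
F_1/F_2 = (L_1/L_2)/(d_1/d_2)² = 203.4/(0.302)² = 2230.

2.23×10^3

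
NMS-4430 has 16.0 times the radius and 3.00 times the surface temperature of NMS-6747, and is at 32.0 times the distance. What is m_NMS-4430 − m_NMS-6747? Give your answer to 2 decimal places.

L_NMS-4430/L_NMS-6747 = (16.0)²(3.00)⁴ = 2.074×10^4.
F_NMS-4430/F_NMS-6747 = (L_NMS-4430/L_NMS-6747)/(d_NMS-4430/d_NMS-6747)² = 2.074×10^4/1024 = 20.25.
m_NMS-4430 − m_NMS-6747 = −2.5 log₁₀(20.25) = -3.27.

-3.27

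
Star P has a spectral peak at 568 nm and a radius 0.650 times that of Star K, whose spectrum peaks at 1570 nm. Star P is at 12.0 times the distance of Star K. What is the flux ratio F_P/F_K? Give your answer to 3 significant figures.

Wien's law: T_P/T_K = λ_K/λ_P = 1570/568 = 2.764.
L_P/L_K = (R_P/R_K)²(T_P/T_K)⁴ = (0.650)²(2.764)⁴ = 24.66.
F_P/F_K = (L_P/L_K)/(d_P/d_K)² = 24.66/(12.0)² = 0.1713.

0.171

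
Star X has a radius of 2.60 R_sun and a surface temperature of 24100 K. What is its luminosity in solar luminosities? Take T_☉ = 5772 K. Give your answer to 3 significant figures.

2.05×10^3 solar luminosities

L/L_☉ = (R/R_☉)² (T/T_☉)⁴ = (2.60)² × (24100/5772)⁴
       = 6.760 × (4.175)⁴ = 6.760 × 303.9 = 2055.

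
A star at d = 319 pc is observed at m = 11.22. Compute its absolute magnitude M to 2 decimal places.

3.70

M = m − 5 log₁₀(d/10 pc) = 11.22 − 5 log₁₀(319/10)
  = 11.22 − 5 × 1.504 = 11.22 − 7.52 = 3.70.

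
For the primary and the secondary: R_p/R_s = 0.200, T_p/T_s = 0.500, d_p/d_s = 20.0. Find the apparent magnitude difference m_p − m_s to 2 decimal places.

13.01

L_p/L_s = (0.200)²(0.500)⁴ = 0.002500.
F_p/F_s = (L_p/L_s)/(d_p/d_s)² = 0.002500/400.0 = 6.250×10^-6.
m_p − m_s = −2.5 log₁₀(6.250×10^-6) = 13.01.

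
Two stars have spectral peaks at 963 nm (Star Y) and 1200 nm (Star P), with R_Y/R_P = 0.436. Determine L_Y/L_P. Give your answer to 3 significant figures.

0.458

Wien's law gives T ∝ 1/λ_max, so T_Y/T_P = λ_P/λ_Y = 1200/963 = 1.246.
Then L ∝ R²T⁴ gives L_Y/L_P = (0.436)² × (1.246)⁴ = 0.1901 × 2.411 = 0.4583.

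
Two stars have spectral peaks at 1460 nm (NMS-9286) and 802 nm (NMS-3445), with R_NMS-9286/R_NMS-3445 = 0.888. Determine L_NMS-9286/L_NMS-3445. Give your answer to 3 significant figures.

0.0718

Wien's law gives T ∝ 1/λ_max, so T_NMS-9286/T_NMS-3445 = λ_NMS-3445/λ_NMS-9286 = 802/1460 = 0.5493.
Then L ∝ R²T⁴ gives L_NMS-9286/L_NMS-3445 = (0.888)² × (0.5493)⁴ = 0.7885 × 0.09105 = 0.07180.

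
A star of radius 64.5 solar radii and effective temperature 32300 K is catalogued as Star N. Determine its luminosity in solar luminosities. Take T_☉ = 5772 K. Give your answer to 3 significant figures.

L/L_☉ = (R/R_☉)² (T/T_☉)⁴ = (64.5)² × (32300/5772)⁴
       = 4160 × (5.596)⁴ = 4160 × 980.6 = 4.080×10^6.

4.08×10^6 solar luminosities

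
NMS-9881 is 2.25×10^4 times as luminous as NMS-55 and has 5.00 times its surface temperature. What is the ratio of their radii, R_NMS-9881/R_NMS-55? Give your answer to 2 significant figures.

L ∝ R²T⁴ gives R ∝ √L / T², so
R_NMS-9881/R_NMS-55 = √(2.25×10^4) / (5.00)² = 150.0 / 25.00 = 6.000.

6.0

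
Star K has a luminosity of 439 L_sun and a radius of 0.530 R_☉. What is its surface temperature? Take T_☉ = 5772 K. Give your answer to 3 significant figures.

3.63×10^4 K

T/T_☉ = (L/L_☉)^(1/4) / (R/R_☉)^(1/2)
T = 5772 × (439)^(1/4) / √(0.530) = 5772 × 4.577 / 0.7280 = 3.629×10^4 K.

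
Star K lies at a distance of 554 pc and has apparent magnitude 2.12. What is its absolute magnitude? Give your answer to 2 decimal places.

-6.60

M = m − 5 log₁₀(d/10 pc) = 2.12 − 5 log₁₀(554/10)
  = 2.12 − 5 × 1.744 = 2.12 − 8.72 = -6.60.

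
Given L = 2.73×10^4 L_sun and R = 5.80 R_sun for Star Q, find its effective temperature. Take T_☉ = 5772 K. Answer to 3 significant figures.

3.08×10^4 K

T/T_☉ = (L/L_☉)^(1/4) / (R/R_☉)^(1/2)
T = 5772 × (2.73×10^4)^(1/4) / √(5.80) = 5772 × 12.85 / 2.408 = 3.081×10^4 K.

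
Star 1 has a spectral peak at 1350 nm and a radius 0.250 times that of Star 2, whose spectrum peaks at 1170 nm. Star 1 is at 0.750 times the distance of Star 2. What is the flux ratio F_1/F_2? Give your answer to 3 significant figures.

0.0627

Wien's law: T_1/T_2 = λ_2/λ_1 = 1170/1350 = 0.8667.
L_1/L_2 = (R_1/R_2)²(T_1/T_2)⁴ = (0.250)²(0.8667)⁴ = 0.03526.
F_1/F_2 = (L_1/L_2)/(d_1/d_2)² = 0.03526/(0.750)² = 0.06269.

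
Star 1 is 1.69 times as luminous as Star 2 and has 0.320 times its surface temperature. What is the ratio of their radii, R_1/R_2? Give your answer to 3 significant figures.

L ∝ R²T⁴ gives R ∝ √L / T², so
R_1/R_2 = √(1.69) / (0.320)² = 1.300 / 0.1024 = 12.70.

12.7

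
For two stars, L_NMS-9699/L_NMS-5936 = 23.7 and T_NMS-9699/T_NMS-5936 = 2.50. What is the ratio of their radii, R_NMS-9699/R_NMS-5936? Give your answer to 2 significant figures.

L ∝ R²T⁴ gives R ∝ √L / T², so
R_NMS-9699/R_NMS-5936 = √(23.7) / (2.50)² = 4.868 / 6.250 = 0.7789.

0.78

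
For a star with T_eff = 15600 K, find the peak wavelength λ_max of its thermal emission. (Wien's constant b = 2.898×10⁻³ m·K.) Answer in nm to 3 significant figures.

186 nm

λ_max = b/T = 2.898×10⁻³ / 15600 = 1.86×10^-7 m = 185.8 nm.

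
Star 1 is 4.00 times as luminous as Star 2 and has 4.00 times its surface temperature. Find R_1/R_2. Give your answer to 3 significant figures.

0.125

L ∝ R²T⁴ gives R ∝ √L / T², so
R_1/R_2 = √(4.00) / (4.00)² = 2.000 / 16.00 = 0.1250.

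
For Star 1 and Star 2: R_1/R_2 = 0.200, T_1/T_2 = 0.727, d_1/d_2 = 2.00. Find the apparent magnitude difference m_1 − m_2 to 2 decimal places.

6.38

L_1/L_2 = (0.200)²(0.727)⁴ = 0.01117.
F_1/F_2 = (L_1/L_2)/(d_1/d_2)² = 0.01117/4.000 = 0.002793.
m_1 − m_2 = −2.5 log₁₀(0.002793) = 6.38.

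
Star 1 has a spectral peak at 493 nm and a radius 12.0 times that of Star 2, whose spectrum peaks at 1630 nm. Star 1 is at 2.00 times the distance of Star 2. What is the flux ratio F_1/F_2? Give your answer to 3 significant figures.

4.30×10^3

Wien's law: T_1/T_2 = λ_2/λ_1 = 1630/493 = 3.306.
L_1/L_2 = (R_1/R_2)²(T_1/T_2)⁴ = (12.0)²(3.306)⁴ = 1.721×10^4.
F_1/F_2 = (L_1/L_2)/(d_1/d_2)² = 1.721×10^4/(2.00)² = 4302.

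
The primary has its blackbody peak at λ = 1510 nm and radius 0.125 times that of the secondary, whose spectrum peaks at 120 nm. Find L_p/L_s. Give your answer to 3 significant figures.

Wien's law gives T ∝ 1/λ_max, so T_p/T_s = λ_s/λ_p = 120/1510 = 0.07947.
Then L ∝ R²T⁴ gives L_p/L_s = (0.125)² × (0.07947)⁴ = 0.01562 × 3.989×10^-5 = 6.232×10^-7.

6.23×10^-7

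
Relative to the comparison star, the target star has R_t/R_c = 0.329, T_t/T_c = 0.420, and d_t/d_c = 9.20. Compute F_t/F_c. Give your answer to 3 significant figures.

3.98×10^-5

L_t/L_c = (R_t/R_c)²(T_t/T_c)⁴ = (0.329)² × (0.420)⁴ = 0.003368.
F_t/F_c = (L_t/L_c)/(d_t/d_c)² = 0.003368 / (9.20)² = 3.979×10^-5.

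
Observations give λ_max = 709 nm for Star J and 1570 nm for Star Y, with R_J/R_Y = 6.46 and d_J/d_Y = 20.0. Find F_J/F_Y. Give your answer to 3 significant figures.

2.51

Wien's law: T_J/T_Y = λ_Y/λ_J = 1570/709 = 2.214.
L_J/L_Y = (R_J/R_Y)²(T_J/T_Y)⁴ = (6.46)²(2.214)⁴ = 1003.
F_J/F_Y = (L_J/L_Y)/(d_J/d_Y)² = 1003/(20.0)² = 2.509.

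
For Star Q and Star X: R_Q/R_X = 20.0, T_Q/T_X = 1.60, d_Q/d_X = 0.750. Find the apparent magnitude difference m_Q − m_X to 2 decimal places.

L_Q/L_X = (20.0)²(1.60)⁴ = 2621.
F_Q/F_X = (L_Q/L_X)/(d_Q/d_X)² = 2621/0.5625 = 4660.
m_Q − m_X = −2.5 log₁₀(4660) = -9.17.

-9.17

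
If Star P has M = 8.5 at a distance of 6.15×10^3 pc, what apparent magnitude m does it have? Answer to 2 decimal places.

m = M + 5 log₁₀(d/10 pc) = 8.5 + 5 log₁₀(6.15×10^3/10)
  = 8.5 + 5 × 2.789 = 8.5 + 13.94 = 22.44.

22.44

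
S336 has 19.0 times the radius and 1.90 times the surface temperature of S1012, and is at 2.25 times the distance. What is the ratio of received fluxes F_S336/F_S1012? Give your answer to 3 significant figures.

L_S336/L_S1012 = (R_S336/R_S1012)²(T_S336/T_S1012)⁴ = (19.0)² × (1.90)⁴ = 4705.
F_S336/F_S1012 = (L_S336/L_S1012)/(d_S336/d_S1012)² = 4705 / (2.25)² = 929.3.

929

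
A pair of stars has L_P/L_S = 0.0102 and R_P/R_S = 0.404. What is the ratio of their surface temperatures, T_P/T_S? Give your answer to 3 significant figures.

0.500

L ∝ R²T⁴ gives T ∝ (L/R²)^(1/4), so
T_P/T_S = (0.0102 / 0.404²)^(1/4) = (0.06249)^(1/4) = 0.5000.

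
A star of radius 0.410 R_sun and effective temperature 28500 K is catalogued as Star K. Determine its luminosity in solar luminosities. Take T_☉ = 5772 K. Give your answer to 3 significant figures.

99.9 solar luminosities

L/L_☉ = (R/R_☉)² (T/T_☉)⁴ = (0.410)² × (28500/5772)⁴
       = 0.1681 × (4.938)⁴ = 0.1681 × 594.4 = 99.92.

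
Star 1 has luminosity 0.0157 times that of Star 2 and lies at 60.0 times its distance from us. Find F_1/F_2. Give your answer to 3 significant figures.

4.36×10^-6

F = L/(4πd²), so F_1/F_2 = (L_1/L_2) / (d_1/d_2)²
= 0.0157 / (60.0)² = 0.0157 / 3600 = 4.361×10^-6.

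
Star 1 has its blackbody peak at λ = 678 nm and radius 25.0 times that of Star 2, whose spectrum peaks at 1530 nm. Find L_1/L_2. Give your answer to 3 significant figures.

Wien's law gives T ∝ 1/λ_max, so T_1/T_2 = λ_2/λ_1 = 1530/678 = 2.257.
Then L ∝ R²T⁴ gives L_1/L_2 = (25.0)² × (2.257)⁴ = 625.0 × 25.93 = 1.621×10^4.

1.62×10^4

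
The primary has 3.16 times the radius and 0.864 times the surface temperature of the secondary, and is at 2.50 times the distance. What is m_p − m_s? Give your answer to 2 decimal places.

0.13

L_p/L_s = (3.16)²(0.864)⁴ = 5.565.
F_p/F_s = (L_p/L_s)/(d_p/d_s)² = 5.565/6.250 = 0.8903.
m_p − m_s = −2.5 log₁₀(0.8903) = 0.13.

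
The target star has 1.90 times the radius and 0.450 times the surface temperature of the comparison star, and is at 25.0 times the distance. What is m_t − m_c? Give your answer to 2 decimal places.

L_t/L_c = (1.90)²(0.450)⁴ = 0.1480.
F_t/F_c = (L_t/L_c)/(d_t/d_c)² = 0.1480/625.0 = 2.369×10^-4.
m_t − m_c = −2.5 log₁₀(2.369×10^-4) = 9.06.

9.06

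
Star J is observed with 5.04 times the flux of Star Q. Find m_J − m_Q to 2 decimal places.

m_J − m_Q = −2.5 log₁₀(F_J/F_Q) = −2.5 log₁₀(5.04) = −2.5 × (0.702) = -1.756.

-1.76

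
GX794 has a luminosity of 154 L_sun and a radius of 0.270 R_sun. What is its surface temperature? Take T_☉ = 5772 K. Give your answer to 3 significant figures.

3.91×10^4 K

T/T_☉ = (L/L_☉)^(1/4) / (R/R_☉)^(1/2)
T = 5772 × (154)^(1/4) / √(0.270) = 5772 × 3.523 / 0.5196 = 3.913×10^4 K.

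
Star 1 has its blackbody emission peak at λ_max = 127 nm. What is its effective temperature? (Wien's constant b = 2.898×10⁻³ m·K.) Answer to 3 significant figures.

2.28×10^4 K

T = b/λ_max = 2.898×10⁻³ / (127×10⁻⁹) = 2.282×10^4 K.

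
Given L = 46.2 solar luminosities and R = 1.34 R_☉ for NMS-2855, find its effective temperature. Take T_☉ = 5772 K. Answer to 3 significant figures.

T/T_☉ = (L/L_☉)^(1/4) / (R/R_☉)^(1/2)
T = 5772 × (46.2)^(1/4) / √(1.34) = 5772 × 2.607 / 1.158 = 1.300×10^4 K.

1.30×10^4 K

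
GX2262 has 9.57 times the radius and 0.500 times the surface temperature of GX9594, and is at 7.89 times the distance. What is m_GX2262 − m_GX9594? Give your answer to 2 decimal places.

2.59

L_GX2262/L_GX9594 = (9.57)²(0.500)⁴ = 5.724.
F_GX2262/F_GX9594 = (L_GX2262/L_GX9594)/(d_GX2262/d_GX9594)² = 5.724/62.25 = 0.09195.
m_GX2262 − m_GX9594 = −2.5 log₁₀(0.09195) = 2.59.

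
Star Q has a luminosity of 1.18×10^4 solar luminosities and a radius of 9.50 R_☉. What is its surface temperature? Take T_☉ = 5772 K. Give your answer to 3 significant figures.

T/T_☉ = (L/L_☉)^(1/4) / (R/R_☉)^(1/2)
T = 5772 × (1.18×10^4)^(1/4) / √(9.50) = 5772 × 10.42 / 3.082 = 1.952×10^4 K.

1.95×10^4 K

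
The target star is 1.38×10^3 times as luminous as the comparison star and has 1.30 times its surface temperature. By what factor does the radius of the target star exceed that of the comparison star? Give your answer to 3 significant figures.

22.0

L ∝ R²T⁴ gives R ∝ √L / T², so
R_t/R_c = √(1.38×10^3) / (1.30)² = 37.15 / 1.690 = 21.98.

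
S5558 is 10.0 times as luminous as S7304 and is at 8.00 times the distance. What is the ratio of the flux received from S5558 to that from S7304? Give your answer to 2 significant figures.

0.16

F = L/(4πd²), so F_S5558/F_S7304 = (L_S5558/L_S7304) / (d_S5558/d_S7304)²
= 10.0 / (8.00)² = 10.0 / 64.00 = 0.1562.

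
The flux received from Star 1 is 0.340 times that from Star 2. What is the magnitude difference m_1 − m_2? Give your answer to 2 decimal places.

1.17

m_1 − m_2 = −2.5 log₁₀(F_1/F_2) = −2.5 log₁₀(0.340) = −2.5 × (-0.469) = 1.171.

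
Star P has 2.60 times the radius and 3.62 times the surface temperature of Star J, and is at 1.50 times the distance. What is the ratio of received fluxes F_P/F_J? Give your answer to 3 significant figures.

516

L_P/L_J = (R_P/R_J)²(T_P/T_J)⁴ = (2.60)² × (3.62)⁴ = 1161.
F_P/F_J = (L_P/L_J)/(d_P/d_J)² = 1161 / (1.50)² = 515.9.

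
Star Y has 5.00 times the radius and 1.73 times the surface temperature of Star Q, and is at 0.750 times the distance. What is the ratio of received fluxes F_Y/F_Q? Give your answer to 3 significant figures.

L_Y/L_Q = (R_Y/R_Q)²(T_Y/T_Q)⁴ = (5.00)² × (1.73)⁴ = 223.9.
F_Y/F_Q = (L_Y/L_Q)/(d_Y/d_Q)² = 223.9 / (0.750)² = 398.1.

398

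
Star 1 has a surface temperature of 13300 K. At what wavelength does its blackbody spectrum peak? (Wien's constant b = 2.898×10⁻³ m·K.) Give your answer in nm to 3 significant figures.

λ_max = b/T = 2.898×10⁻³ / 13300 = 2.18×10^-7 m = 217.9 nm.

218 nm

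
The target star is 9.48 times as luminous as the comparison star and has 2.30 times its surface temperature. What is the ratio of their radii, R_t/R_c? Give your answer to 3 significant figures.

L ∝ R²T⁴ gives R ∝ √L / T², so
R_t/R_c = √(9.48) / (2.30)² = 3.079 / 5.290 = 0.5820.

0.582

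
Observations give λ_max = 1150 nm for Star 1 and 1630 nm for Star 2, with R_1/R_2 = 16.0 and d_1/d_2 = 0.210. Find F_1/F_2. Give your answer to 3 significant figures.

Wien's law: T_1/T_2 = λ_2/λ_1 = 1630/1150 = 1.417.
L_1/L_2 = (R_1/R_2)²(T_1/T_2)⁴ = (16.0)²(1.417)⁴ = 1033.
F_1/F_2 = (L_1/L_2)/(d_1/d_2)² = 1033/(0.210)² = 2.343×10^4.

2.34×10^4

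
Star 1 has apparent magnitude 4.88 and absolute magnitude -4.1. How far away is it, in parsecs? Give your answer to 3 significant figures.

m − M = 5 log₁₀(d/10 pc)
4.88 − (-4.1) = 8.98 = 5 log₁₀(d/10)
d = 10 × 10^(8.98/5) = 10 × 10^1.796 = 625.2 pc.

625 pc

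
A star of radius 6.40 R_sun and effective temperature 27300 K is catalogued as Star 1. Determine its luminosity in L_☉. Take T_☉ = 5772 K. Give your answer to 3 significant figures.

L/L_☉ = (R/R_☉)² (T/T_☉)⁴ = (6.40)² × (27300/5772)⁴
       = 40.96 × (4.730)⁴ = 40.96 × 500.4 = 2.050×10^4.

2.05×10^4 L_☉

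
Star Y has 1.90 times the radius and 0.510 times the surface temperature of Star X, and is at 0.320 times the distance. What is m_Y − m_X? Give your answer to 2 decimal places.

-0.94

L_Y/L_X = (1.90)²(0.510)⁴ = 0.2442.
F_Y/F_X = (L_Y/L_X)/(d_Y/d_X)² = 0.2442/0.1024 = 2.385.
m_Y − m_X = −2.5 log₁₀(2.385) = -0.94.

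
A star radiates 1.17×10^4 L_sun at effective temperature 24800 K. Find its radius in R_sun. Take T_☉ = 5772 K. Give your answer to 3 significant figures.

5.86 R_sun

R/R_☉ = √(L/L_☉) / (T/T_☉)² = √(1.17×10^4) / (4.297)²
       = 108.2 / 18.46 = 5.859.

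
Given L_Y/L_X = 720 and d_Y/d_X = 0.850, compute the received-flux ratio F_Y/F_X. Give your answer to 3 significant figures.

997

F = L/(4πd²), so F_Y/F_X = (L_Y/L_X) / (d_Y/d_X)²
= 720 / (0.850)² = 720 / 0.7225 = 996.5.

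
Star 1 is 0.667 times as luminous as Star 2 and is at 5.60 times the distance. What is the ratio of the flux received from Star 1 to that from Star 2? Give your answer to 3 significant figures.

F = L/(4πd²), so F_1/F_2 = (L_1/L_2) / (d_1/d_2)²
= 0.667 / (5.60)² = 0.667 / 31.36 = 0.02127.

0.0213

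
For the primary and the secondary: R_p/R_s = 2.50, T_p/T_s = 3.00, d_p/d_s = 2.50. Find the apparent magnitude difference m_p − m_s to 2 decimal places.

-4.77

L_p/L_s = (2.50)²(3.00)⁴ = 506.2.
F_p/F_s = (L_p/L_s)/(d_p/d_s)² = 506.2/6.250 = 81.00.
m_p − m_s = −2.5 log₁₀(81.00) = -4.77.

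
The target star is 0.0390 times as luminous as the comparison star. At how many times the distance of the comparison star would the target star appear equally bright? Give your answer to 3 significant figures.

Equal flux requires L_t/d_t² = L_c/d_c², so d_t/d_c = √(L_t/L_c)
= √(0.0390) = 0.1975.

0.197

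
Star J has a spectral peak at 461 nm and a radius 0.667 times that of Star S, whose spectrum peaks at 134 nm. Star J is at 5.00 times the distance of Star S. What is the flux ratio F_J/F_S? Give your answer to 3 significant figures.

Wien's law: T_J/T_S = λ_S/λ_J = 134/461 = 0.2907.
L_J/L_S = (R_J/R_S)²(T_J/T_S)⁴ = (0.667)²(0.2907)⁴ = 0.003176.
F_J/F_S = (L_J/L_S)/(d_J/d_S)² = 0.003176/(5.00)² = 1.270×10^-4.

1.27×10^-4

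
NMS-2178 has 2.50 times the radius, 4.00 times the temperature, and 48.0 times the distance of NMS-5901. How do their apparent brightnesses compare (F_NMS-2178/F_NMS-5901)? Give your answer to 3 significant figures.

L_NMS-2178/L_NMS-5901 = (R_NMS-2178/R_NMS-5901)²(T_NMS-2178/T_NMS-5901)⁴ = (2.50)² × (4.00)⁴ = 1600.
F_NMS-2178/F_NMS-5901 = (L_NMS-2178/L_NMS-5901)/(d_NMS-2178/d_NMS-5901)² = 1600 / (48.0)² = 0.6944.

0.694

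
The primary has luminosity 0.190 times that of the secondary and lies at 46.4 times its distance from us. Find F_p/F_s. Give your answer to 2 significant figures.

8.8×10^-5

F = L/(4πd²), so F_p/F_s = (L_p/L_s) / (d_p/d_s)²
= 0.190 / (46.4)² = 0.190 / 2153 = 8.825×10^-5.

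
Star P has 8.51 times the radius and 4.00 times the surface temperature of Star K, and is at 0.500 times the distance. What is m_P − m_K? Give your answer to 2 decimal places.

-12.18

L_P/L_K = (8.51)²(4.00)⁴ = 1.854×10^4.
F_P/F_K = (L_P/L_K)/(d_P/d_K)² = 1.854×10^4/0.2500 = 7.416×10^4.
m_P − m_K = −2.5 log₁₀(7.416×10^4) = -12.18.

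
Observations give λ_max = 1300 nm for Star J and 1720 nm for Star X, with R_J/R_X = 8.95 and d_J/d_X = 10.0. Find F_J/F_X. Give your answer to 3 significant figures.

Wien's law: T_J/T_X = λ_X/λ_J = 1720/1300 = 1.323.
L_J/L_X = (R_J/R_X)²(T_J/T_X)⁴ = (8.95)²(1.323)⁴ = 245.5.
F_J/F_X = (L_J/L_X)/(d_J/d_X)² = 245.5/(10.0)² = 2.455.

2.45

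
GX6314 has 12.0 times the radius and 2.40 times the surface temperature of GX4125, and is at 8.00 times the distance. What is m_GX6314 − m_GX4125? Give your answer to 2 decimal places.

L_GX6314/L_GX4125 = (12.0)²(2.40)⁴ = 4778.
F_GX6314/F_GX4125 = (L_GX6314/L_GX4125)/(d_GX6314/d_GX4125)² = 4778/64.00 = 74.65.
m_GX6314 − m_GX4125 = −2.5 log₁₀(74.65) = -4.68.

-4.68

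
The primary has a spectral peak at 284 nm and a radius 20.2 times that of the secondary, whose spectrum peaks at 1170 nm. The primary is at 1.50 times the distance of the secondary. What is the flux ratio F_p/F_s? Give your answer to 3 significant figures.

5.22×10^4

Wien's law: T_p/T_s = λ_s/λ_p = 1170/284 = 4.120.
L_p/L_s = (R_p/R_s)²(T_p/T_s)⁴ = (20.2)²(4.120)⁴ = 1.175×10^5.
F_p/F_s = (L_p/L_s)/(d_p/d_s)² = 1.175×10^5/(1.50)² = 5.224×10^4.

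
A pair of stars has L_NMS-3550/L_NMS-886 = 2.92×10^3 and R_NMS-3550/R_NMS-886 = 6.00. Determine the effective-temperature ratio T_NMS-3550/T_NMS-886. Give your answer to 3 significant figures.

L ∝ R²T⁴ gives T ∝ (L/R²)^(1/4), so
T_NMS-3550/T_NMS-886 = (2.92×10^3 / 6.00²)^(1/4) = (81.11)^(1/4) = 3.001.

3.00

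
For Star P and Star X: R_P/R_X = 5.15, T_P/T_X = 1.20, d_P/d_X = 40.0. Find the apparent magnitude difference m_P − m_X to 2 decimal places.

3.66

L_P/L_X = (5.15)²(1.20)⁴ = 55.00.
F_P/F_X = (L_P/L_X)/(d_P/d_X)² = 55.00/1600 = 0.03437.
m_P − m_X = −2.5 log₁₀(0.03437) = 3.66.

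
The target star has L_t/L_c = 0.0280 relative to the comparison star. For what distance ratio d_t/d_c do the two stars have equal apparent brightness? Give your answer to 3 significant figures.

Equal flux requires L_t/d_t² = L_c/d_c², so d_t/d_c = √(L_t/L_c)
= √(0.0280) = 0.1673.

0.167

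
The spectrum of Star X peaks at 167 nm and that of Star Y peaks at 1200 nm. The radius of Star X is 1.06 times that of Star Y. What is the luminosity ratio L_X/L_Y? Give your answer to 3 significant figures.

Wien's law gives T ∝ 1/λ_max, so T_X/T_Y = λ_Y/λ_X = 1200/167 = 7.186.
Then L ∝ R²T⁴ gives L_X/L_Y = (1.06)² × (7.186)⁴ = 1.124 × 2666 = 2996.

3.00×10^3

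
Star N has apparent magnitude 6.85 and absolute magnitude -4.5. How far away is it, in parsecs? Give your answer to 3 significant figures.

m − M = 5 log₁₀(d/10 pc)
6.85 − (-4.5) = 11.35 = 5 log₁₀(d/10)
d = 10 × 10^(11.35/5) = 10 × 10^2.270 = 1862 pc.

1.86×10^3 pc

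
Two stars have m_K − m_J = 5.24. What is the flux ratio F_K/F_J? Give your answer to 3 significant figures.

F_K/F_J = 10^(−(m_K − m_J)/2.5) = 10^(-5.24/2.5) = 10^-2.096 = 0.008017.

0.00802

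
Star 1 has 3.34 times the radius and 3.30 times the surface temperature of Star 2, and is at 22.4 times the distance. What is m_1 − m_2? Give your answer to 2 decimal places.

-1.05

L_1/L_2 = (3.34)²(3.30)⁴ = 1323.
F_1/F_2 = (L_1/L_2)/(d_1/d_2)² = 1323/501.8 = 2.637.
m_1 − m_2 = −2.5 log₁₀(2.637) = -1.05.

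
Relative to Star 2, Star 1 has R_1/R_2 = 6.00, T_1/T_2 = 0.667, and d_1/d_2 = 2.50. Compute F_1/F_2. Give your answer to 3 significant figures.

1.14

L_1/L_2 = (R_1/R_2)²(T_1/T_2)⁴ = (6.00)² × (0.667)⁴ = 7.125.
F_1/F_2 = (L_1/L_2)/(d_1/d_2)² = 7.125 / (2.50)² = 1.140.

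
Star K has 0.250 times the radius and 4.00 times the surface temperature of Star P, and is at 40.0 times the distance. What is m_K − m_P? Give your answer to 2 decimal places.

L_K/L_P = (0.250)²(4.00)⁴ = 16.00.
F_K/F_P = (L_K/L_P)/(d_K/d_P)² = 16.00/1600 = 0.01000.
m_K − m_P = −2.5 log₁₀(0.01000) = 5.00.

5.00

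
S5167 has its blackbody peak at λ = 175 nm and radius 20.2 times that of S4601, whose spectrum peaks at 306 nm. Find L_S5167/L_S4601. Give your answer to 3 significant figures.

Wien's law gives T ∝ 1/λ_max, so T_S5167/T_S4601 = λ_S4601/λ_S5167 = 306/175 = 1.749.
Then L ∝ R²T⁴ gives L_S5167/L_S4601 = (20.2)² × (1.749)⁴ = 408.0 × 9.348 = 3814.

3.81×10^3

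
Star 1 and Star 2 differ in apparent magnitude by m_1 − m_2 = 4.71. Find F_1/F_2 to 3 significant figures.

F_1/F_2 = 10^(−(m_1 − m_2)/2.5) = 10^(-4.71/2.5) = 10^-1.884 = 0.01306.

0.0131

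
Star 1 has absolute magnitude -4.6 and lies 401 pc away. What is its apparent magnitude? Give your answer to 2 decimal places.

3.42

m = M + 5 log₁₀(d/10 pc) = -4.6 + 5 log₁₀(401/10)
  = -4.6 + 5 × 1.603 = -4.6 + 8.02 = 3.42.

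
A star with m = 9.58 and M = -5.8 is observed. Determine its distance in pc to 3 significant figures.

1.19×10^4 pc

m − M = 5 log₁₀(d/10 pc)
9.58 − (-5.8) = 15.38 = 5 log₁₀(d/10)
d = 10 × 10^(15.38/5) = 10 × 10^3.076 = 1.191×10^4 pc.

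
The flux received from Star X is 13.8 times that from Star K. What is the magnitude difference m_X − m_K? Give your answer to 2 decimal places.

-2.85

m_X − m_K = −2.5 log₁₀(F_X/F_K) = −2.5 log₁₀(13.8) = −2.5 × (1.140) = -2.850.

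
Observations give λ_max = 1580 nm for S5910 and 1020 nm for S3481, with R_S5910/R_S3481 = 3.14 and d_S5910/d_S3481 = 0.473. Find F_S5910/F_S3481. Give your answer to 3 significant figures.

Wien's law: T_S5910/T_S3481 = λ_S3481/λ_S5910 = 1020/1580 = 0.6456.
L_S5910/L_S3481 = (R_S5910/R_S3481)²(T_S5910/T_S3481)⁴ = (3.14)²(0.6456)⁴ = 1.713.
F_S5910/F_S3481 = (L_S5910/L_S3481)/(d_S5910/d_S3481)² = 1.713/(0.473)² = 7.654.

7.65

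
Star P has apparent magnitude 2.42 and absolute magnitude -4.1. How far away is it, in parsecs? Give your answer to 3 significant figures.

m − M = 5 log₁₀(d/10 pc)
2.42 − (-4.1) = 6.52 = 5 log₁₀(d/10)
d = 10 × 10^(6.52/5) = 10 × 10^1.304 = 201.4 pc.

201 pc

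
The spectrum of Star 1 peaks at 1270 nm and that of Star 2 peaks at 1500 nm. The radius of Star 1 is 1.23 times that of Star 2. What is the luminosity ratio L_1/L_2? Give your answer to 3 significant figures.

Wien's law gives T ∝ 1/λ_max, so T_1/T_2 = λ_2/λ_1 = 1500/1270 = 1.181.
Then L ∝ R²T⁴ gives L_1/L_2 = (1.23)² × (1.181)⁴ = 1.513 × 1.946 = 2.944.

2.94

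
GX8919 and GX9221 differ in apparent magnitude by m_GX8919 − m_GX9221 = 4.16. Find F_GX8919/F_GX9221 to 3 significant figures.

F_GX8919/F_GX9221 = 10^(−(m_GX8919 − m_GX9221)/2.5) = 10^(-4.16/2.5) = 10^-1.664 = 0.02168.

0.0217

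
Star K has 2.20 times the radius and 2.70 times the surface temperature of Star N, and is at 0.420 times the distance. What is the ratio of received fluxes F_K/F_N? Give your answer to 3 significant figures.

1.46×10^3

L_K/L_N = (R_K/R_N)²(T_K/T_N)⁴ = (2.20)² × (2.70)⁴ = 257.2.
F_K/F_N = (L_K/L_N)/(d_K/d_N)² = 257.2 / (0.420)² = 1458.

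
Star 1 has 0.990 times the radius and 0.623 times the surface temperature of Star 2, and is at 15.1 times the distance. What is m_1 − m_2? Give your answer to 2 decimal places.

L_1/L_2 = (0.990)²(0.623)⁴ = 0.1476.
F_1/F_2 = (L_1/L_2)/(d_1/d_2)² = 0.1476/228.0 = 6.475×10^-4.
m_1 − m_2 = −2.5 log₁₀(6.475×10^-4) = 7.97.

7.97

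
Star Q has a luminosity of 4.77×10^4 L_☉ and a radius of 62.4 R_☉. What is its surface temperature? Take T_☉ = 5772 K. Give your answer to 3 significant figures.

1.08×10^4 K

T/T_☉ = (L/L_☉)^(1/4) / (R/R_☉)^(1/2)
T = 5772 × (4.77×10^4)^(1/4) / √(62.4) = 5772 × 14.78 / 7.899 = 1.080×10^4 K.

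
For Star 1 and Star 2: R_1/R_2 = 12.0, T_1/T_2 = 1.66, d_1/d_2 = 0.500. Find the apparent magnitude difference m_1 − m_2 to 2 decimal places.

-9.10

L_1/L_2 = (12.0)²(1.66)⁴ = 1093.
F_1/F_2 = (L_1/L_2)/(d_1/d_2)² = 1093/0.2500 = 4374.
m_1 − m_2 = −2.5 log₁₀(4374) = -9.10.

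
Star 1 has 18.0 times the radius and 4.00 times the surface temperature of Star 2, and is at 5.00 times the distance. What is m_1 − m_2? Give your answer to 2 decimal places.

L_1/L_2 = (18.0)²(4.00)⁴ = 8.294×10^4.
F_1/F_2 = (L_1/L_2)/(d_1/d_2)² = 8.294×10^4/25.00 = 3318.
m_1 − m_2 = −2.5 log₁₀(3318) = -8.80.

-8.80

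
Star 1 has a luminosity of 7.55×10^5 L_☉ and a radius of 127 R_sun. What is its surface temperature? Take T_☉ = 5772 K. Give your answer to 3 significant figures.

1.51×10^4 K

T/T_☉ = (L/L_☉)^(1/4) / (R/R_☉)^(1/2)
T = 5772 × (7.55×10^5)^(1/4) / √(127) = 5772 × 29.48 / 11.27 = 1.510×10^4 K.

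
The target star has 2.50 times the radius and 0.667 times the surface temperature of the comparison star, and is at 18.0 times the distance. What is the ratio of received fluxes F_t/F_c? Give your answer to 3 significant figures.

L_t/L_c = (R_t/R_c)²(T_t/T_c)⁴ = (2.50)² × (0.667)⁴ = 1.237.
F_t/F_c = (L_t/L_c)/(d_t/d_c)² = 1.237 / (18.0)² = 0.003818.

0.00382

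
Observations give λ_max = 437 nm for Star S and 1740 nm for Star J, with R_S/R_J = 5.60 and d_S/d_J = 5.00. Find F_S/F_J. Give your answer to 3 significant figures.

Wien's law: T_S/T_J = λ_J/λ_S = 1740/437 = 3.982.
L_S/L_J = (R_S/R_J)²(T_S/T_J)⁴ = (5.60)²(3.982)⁴ = 7882.
F_S/F_J = (L_S/L_J)/(d_S/d_J)² = 7882/(5.00)² = 315.3.

315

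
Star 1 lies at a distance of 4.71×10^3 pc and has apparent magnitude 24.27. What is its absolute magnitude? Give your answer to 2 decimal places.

M = m − 5 log₁₀(d/10 pc) = 24.27 − 5 log₁₀(4.71×10^3/10)
  = 24.27 − 5 × 2.673 = 24.27 − 13.37 = 10.90.

10.90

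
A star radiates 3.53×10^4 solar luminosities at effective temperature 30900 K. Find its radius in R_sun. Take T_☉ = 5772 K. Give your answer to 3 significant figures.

R/R_☉ = √(L/L_☉) / (T/T_☉)² = √(3.53×10^4) / (5.353)²
       = 187.9 / 28.66 = 6.556.

6.56 R_sun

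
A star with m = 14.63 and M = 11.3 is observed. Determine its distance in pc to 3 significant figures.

m − M = 5 log₁₀(d/10 pc)
14.63 − (11.3) = 3.33 = 5 log₁₀(d/10)
d = 10 × 10^(3.33/5) = 10 × 10^0.666 = 46.34 pc.

46.3 pc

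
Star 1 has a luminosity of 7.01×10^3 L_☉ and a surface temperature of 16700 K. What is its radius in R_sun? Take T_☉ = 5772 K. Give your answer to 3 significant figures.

10.0 R_sun

R/R_☉ = √(L/L_☉) / (T/T_☉)² = √(7.01×10^3) / (2.893)²
       = 83.73 / 8.371 = 10.00.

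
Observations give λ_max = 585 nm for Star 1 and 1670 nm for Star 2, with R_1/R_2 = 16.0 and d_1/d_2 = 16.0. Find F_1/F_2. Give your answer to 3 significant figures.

66.4

Wien's law: T_1/T_2 = λ_2/λ_1 = 1670/585 = 2.855.
L_1/L_2 = (R_1/R_2)²(T_1/T_2)⁴ = (16.0)²(2.855)⁴ = 1.700×10^4.
F_1/F_2 = (L_1/L_2)/(d_1/d_2)² = 1.700×10^4/(16.0)² = 66.41.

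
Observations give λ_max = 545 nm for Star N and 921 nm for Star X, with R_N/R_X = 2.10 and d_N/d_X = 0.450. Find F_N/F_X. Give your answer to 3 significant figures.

Wien's law: T_N/T_X = λ_X/λ_N = 921/545 = 1.690.
L_N/L_X = (R_N/R_X)²(T_N/T_X)⁴ = (2.10)²(1.690)⁴ = 35.97.
F_N/F_X = (L_N/L_X)/(d_N/d_X)² = 35.97/(0.450)² = 177.6.

178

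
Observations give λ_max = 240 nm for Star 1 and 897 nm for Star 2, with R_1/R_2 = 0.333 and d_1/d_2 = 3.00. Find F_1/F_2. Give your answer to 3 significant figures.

Wien's law: T_1/T_2 = λ_2/λ_1 = 897/240 = 3.737.
L_1/L_2 = (R_1/R_2)²(T_1/T_2)⁴ = (0.333)²(3.737)⁴ = 21.64.
F_1/F_2 = (L_1/L_2)/(d_1/d_2)² = 21.64/(3.00)² = 2.404.

2.40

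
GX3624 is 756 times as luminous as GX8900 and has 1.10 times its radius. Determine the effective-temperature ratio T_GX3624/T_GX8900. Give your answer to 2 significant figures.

L ∝ R²T⁴ gives T ∝ (L/R²)^(1/4), so
T_GX3624/T_GX8900 = (756 / 1.10²)^(1/4) = (624.8)^(1/4) = 5.000.

5.0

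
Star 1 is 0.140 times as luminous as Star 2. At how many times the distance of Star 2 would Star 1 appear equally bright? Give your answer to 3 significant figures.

0.374

Equal flux requires L_1/d_1² = L_2/d_2², so d_1/d_2 = √(L_1/L_2)
= √(0.140) = 0.3742.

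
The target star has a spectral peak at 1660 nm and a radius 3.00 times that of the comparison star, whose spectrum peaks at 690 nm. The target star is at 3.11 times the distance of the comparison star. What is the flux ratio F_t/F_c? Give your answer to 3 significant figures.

0.0278

Wien's law: T_t/T_c = λ_c/λ_t = 690/1660 = 0.4157.
L_t/L_c = (R_t/R_c)²(T_t/T_c)⁴ = (3.00)²(0.4157)⁴ = 0.2687.
F_t/F_c = (L_t/L_c)/(d_t/d_c)² = 0.2687/(3.11)² = 0.02778.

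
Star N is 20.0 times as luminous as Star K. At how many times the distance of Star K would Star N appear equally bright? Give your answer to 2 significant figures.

Equal flux requires L_N/d_N² = L_K/d_K², so d_N/d_K = √(L_N/L_K)
= √(20.0) = 4.472.

4.5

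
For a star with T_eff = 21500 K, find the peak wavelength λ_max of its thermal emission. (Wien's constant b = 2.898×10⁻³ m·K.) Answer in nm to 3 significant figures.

135 nm

λ_max = b/T = 2.898×10⁻³ / 21500 = 1.35×10^-7 m = 134.8 nm.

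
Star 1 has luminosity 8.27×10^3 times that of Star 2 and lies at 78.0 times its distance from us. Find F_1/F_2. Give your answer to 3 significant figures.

F = L/(4πd²), so F_1/F_2 = (L_1/L_2) / (d_1/d_2)²
= 8.27×10^3 / (78.0)² = 8.27×10^3 / 6084 = 1.359.

1.36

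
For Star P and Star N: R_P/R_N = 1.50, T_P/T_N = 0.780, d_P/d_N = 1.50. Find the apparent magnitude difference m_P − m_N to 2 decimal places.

L_P/L_N = (1.50)²(0.780)⁴ = 0.8328.
F_P/F_N = (L_P/L_N)/(d_P/d_N)² = 0.8328/2.250 = 0.3702.
m_P − m_N = −2.5 log₁₀(0.3702) = 1.08.

1.08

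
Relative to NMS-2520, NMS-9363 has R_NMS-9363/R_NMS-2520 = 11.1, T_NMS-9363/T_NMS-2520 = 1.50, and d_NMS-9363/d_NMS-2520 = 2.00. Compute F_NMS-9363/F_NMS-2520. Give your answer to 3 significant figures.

156

L_NMS-9363/L_NMS-2520 = (R_NMS-9363/R_NMS-2520)²(T_NMS-9363/T_NMS-2520)⁴ = (11.1)² × (1.50)⁴ = 623.8.
F_NMS-9363/F_NMS-2520 = (L_NMS-9363/L_NMS-2520)/(d_NMS-9363/d_NMS-2520)² = 623.8 / (2.00)² = 155.9.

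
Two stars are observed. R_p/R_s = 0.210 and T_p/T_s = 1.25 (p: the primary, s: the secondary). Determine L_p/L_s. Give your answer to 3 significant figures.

From the Stefan–Boltzmann law, L ∝ R²T⁴, so
L_p/L_s = (R_p/R_s)² (T_p/T_s)⁴ = (0.210)² × (1.25)⁴ = 0.04410 × 2.441 = 0.1077.

0.108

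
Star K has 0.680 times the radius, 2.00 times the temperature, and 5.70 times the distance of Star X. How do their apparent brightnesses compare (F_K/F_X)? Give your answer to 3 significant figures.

L_K/L_X = (R_K/R_X)²(T_K/T_X)⁴ = (0.680)² × (2.00)⁴ = 7.398.
F_K/F_X = (L_K/L_X)/(d_K/d_X)² = 7.398 / (5.70)² = 0.2277.

0.228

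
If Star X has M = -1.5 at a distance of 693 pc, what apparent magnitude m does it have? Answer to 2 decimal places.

7.70

m = M + 5 log₁₀(d/10 pc) = -1.5 + 5 log₁₀(693/10)
  = -1.5 + 5 × 1.841 = -1.5 + 9.20 = 7.70.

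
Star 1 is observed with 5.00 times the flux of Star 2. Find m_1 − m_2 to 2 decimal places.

m_1 − m_2 = −2.5 log₁₀(F_1/F_2) = −2.5 log₁₀(5.00) = −2.5 × (0.699) = -1.747.

-1.75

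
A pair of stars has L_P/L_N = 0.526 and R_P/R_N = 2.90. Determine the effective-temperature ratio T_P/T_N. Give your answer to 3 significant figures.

L ∝ R²T⁴ gives T ∝ (L/R²)^(1/4), so
T_P/T_N = (0.526 / 2.90²)^(1/4) = (0.06254)^(1/4) = 0.5001.

0.500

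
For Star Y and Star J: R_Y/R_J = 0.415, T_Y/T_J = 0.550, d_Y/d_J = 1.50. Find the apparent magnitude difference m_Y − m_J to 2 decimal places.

5.39

L_Y/L_J = (0.415)²(0.550)⁴ = 0.01576.
F_Y/F_J = (L_Y/L_J)/(d_Y/d_J)² = 0.01576/2.250 = 0.007004.
m_Y − m_J = −2.5 log₁₀(0.007004) = 5.39.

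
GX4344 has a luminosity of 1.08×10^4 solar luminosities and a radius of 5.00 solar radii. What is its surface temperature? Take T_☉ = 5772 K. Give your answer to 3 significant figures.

T/T_☉ = (L/L_☉)^(1/4) / (R/R_☉)^(1/2)
T = 5772 × (1.08×10^4)^(1/4) / √(5.00) = 5772 × 10.19 / 2.236 = 2.631×10^4 K.

2.63×10^4 K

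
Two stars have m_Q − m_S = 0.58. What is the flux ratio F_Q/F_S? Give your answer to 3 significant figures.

F_Q/F_S = 10^(−(m_Q − m_S)/2.5) = 10^(-0.58/2.5) = 10^-0.232 = 0.5861.

0.586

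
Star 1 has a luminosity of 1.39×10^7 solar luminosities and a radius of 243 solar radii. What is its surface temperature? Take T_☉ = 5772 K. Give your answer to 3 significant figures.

T/T_☉ = (L/L_☉)^(1/4) / (R/R_☉)^(1/2)
T = 5772 × (1.39×10^7)^(1/4) / √(243) = 5772 × 61.06 / 15.59 = 2.261×10^4 K.

2.26×10^4 K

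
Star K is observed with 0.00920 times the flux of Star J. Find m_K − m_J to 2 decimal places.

m_K − m_J = −2.5 log₁₀(F_K/F_J) = −2.5 log₁₀(0.00920) = −2.5 × (-2.036) = 5.091.

5.09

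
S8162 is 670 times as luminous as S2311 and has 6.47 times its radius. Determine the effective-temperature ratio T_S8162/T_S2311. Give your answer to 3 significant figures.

2.00

L ∝ R²T⁴ gives T ∝ (L/R²)^(1/4), so
T_S8162/T_S2311 = (670 / 6.47²)^(1/4) = (16.01)^(1/4) = 2.000.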